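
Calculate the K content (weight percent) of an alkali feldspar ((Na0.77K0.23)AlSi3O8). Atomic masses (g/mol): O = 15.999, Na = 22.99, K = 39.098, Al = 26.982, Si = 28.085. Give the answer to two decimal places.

Formula mass = 0.77·22.99 + 0.23·39.098 + 1·26.982 + 3·28.085 + 8·15.999 = 265.924 g/mol, of which 8.993 g is K.
So K makes up 8.993/265.924 = 0.0338 of the mass, i.e. 3.38%.

3.38 weight percent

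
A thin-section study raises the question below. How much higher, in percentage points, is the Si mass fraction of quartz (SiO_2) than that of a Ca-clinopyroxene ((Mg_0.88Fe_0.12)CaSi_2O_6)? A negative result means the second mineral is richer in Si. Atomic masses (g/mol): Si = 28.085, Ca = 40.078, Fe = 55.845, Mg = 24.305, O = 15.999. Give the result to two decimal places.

M(SiO_2) = 60.083 g/mol, so wt% Si = 28.085/60.083 × 100 = 46.74%.
M((Mg_0.88Fe_0.12)CaSi_2O_6) = 220.332 g/mol, so wt% Si = 56.170/220.332 × 100 = 25.49%.
46.74 − 25.49 = 21.25 pp.

21.25 percentage points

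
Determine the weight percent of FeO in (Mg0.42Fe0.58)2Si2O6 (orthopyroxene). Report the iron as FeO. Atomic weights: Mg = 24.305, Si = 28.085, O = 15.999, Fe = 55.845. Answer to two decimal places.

M((Mg0.42Fe0.58)2Si2O6) = 237.360 g/mol; M(FeO) = 71.844 g/mol.
Moles FeO per formula unit = 1.16 Fe ÷ 1 = 1.1600.
FeO fraction = (1.1600 × 71.844) / 237.360 = 83.339/237.360 = 0.3511.

35.11 wt%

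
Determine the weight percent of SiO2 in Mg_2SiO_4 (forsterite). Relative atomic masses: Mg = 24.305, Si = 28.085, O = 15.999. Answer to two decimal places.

M(Mg_2SiO_4) = 140.691 g/mol; M(SiO2) = 60.083 g/mol.
Moles SiO2 per formula unit = 1 Si ÷ 1 = 1.0000.
SiO2 fraction = (1.0000 × 60.083) / 140.691 = 60.083/140.691 = 0.4271.

42.71 wt%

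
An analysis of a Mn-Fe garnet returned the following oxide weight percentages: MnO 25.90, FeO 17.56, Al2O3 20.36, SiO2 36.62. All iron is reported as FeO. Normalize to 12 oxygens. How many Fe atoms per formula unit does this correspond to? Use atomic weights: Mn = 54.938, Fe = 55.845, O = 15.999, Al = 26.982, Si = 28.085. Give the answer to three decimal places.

25.90 wt% MnO ÷ 70.937 g/mol = 0.36511 mol, giving 0.36511 Mn and 0.36511 O.
17.56 wt% FeO ÷ 71.844 g/mol = 0.24442 mol, giving 0.24442 Fe and 0.24442 O.
20.36 wt% Al2O3 ÷ 101.961 g/mol = 0.19968 mol, giving 0.39936 Al and 0.59904 O.
36.62 wt% SiO2 ÷ 60.083 g/mol = 0.60949 mol, giving 0.60949 Si and 1.21898 O.
Oxygen sums to 2.42755; scaling by 12/2.42755 = 4.94326 puts the formula on 12 O.
Fe: 0.24442 × 4.94326 = 1.208 atoms per formula unit.

1.208 Fe apfu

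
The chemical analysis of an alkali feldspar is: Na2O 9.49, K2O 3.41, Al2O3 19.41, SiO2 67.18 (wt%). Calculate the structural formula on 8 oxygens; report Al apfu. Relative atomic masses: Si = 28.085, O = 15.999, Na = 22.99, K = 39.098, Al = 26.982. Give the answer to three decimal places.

9.49 wt% Na2O ÷ 61.979 g/mol = 0.15312 mol, giving 0.30624 Na and 0.15312 O.
3.41 wt% K2O ÷ 94.195 g/mol = 0.03620 mol, giving 0.07240 K and 0.03620 O.
19.41 wt% Al2O3 ÷ 101.961 g/mol = 0.19037 mol, giving 0.38074 Al and 0.57111 O.
67.18 wt% SiO2 ÷ 60.083 g/mol = 1.11812 mol, giving 1.11812 Si and 2.23624 O.
Oxygen sums to 2.99667; scaling by 8/2.99667 = 2.66963 puts the formula on 8 O.
Al: 0.38074 × 2.66963 = 1.016 atoms per formula unit.

1.016 Al apfu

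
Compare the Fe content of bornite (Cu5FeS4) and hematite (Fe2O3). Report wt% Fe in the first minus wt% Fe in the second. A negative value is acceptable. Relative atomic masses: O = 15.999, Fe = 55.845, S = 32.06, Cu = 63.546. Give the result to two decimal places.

-58.81 percentage points

Fe in Cu5FeS4: molar mass 501.815 g/mol; 1×55.845 = 55.845 g → 11.13 wt%.
Fe in Fe2O3: molar mass 159.687 g/mol; 2×55.845 = 111.690 g → 69.94 wt%.
Difference = 11.13 − 69.94 = -58.81 percentage points.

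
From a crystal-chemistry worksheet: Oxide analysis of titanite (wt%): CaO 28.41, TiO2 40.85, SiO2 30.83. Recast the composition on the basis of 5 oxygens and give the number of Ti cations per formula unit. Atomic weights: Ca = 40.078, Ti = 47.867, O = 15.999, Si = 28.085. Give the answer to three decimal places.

1.001 Ti apfu

28.41 wt% CaO ÷ 56.077 g/mol = 0.50662 mol, giving 0.50662 Ca and 0.50662 O.
40.85 wt% TiO2 ÷ 79.865 g/mol = 0.51149 mol, giving 0.51149 Ti and 1.02298 O.
30.83 wt% SiO2 ÷ 60.083 g/mol = 0.51312 mol, giving 0.51312 Si and 1.02624 O.
Oxygen sums to 2.55584; scaling by 5/2.55584 = 1.95630 puts the formula on 5 O.
Ti: 0.51149 × 1.95630 = 1.001 atoms per formula unit.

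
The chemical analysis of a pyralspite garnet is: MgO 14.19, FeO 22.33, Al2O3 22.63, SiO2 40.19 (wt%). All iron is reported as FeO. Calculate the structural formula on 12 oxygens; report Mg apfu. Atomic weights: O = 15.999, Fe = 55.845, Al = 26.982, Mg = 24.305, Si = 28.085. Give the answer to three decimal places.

1.584 Mg apfu

14.19 wt% MgO ÷ 40.304 g/mol = 0.35207 mol, giving 0.35207 Mg and 0.35207 O.
22.33 wt% FeO ÷ 71.844 g/mol = 0.31081 mol, giving 0.31081 Fe and 0.31081 O.
22.63 wt% Al2O3 ÷ 101.961 g/mol = 0.22195 mol, giving 0.44390 Al and 0.66585 O.
40.19 wt% SiO2 ÷ 60.083 g/mol = 0.66891 mol, giving 0.66891 Si and 1.33782 O.
Oxygen sums to 2.66655; scaling by 12/2.66655 = 4.50020 puts the formula on 12 O.
Mg: 0.35207 × 4.50020 = 1.584 atoms per formula unit.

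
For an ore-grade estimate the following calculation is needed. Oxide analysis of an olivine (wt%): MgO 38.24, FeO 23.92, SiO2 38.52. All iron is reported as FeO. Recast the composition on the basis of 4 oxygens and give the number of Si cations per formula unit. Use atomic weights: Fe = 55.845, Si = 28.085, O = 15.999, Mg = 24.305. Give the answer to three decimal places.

1.000 Si apfu

38.24 wt% MgO ÷ 40.304 g/mol = 0.94879 mol, giving 0.94879 Mg and 0.94879 O.
23.92 wt% FeO ÷ 71.844 g/mol = 0.33294 mol, giving 0.33294 Fe and 0.33294 O.
38.52 wt% SiO2 ÷ 60.083 g/mol = 0.64111 mol, giving 0.64111 Si and 1.28222 O.
Oxygen sums to 2.56395; scaling by 4/2.56395 = 1.56009 puts the formula on 4 O.
Si: 0.64111 × 1.56009 = 1.000 atoms per formula unit.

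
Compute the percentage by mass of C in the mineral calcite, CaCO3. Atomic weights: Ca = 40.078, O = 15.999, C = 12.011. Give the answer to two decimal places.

Formula mass = 1*40.078 + 1*12.011 + 3*15.999 = 100.086 g/mol, of which 12.011 g is C.
So C makes up 12.011/100.086 = 0.1200 of the mass, i.e. 12.00%.

12.00 wt%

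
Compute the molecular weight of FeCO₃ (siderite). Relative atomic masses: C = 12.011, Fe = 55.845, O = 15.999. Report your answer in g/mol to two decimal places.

115.85 g/mol

M = 1×55.845 + 1×12.011 + 3×15.999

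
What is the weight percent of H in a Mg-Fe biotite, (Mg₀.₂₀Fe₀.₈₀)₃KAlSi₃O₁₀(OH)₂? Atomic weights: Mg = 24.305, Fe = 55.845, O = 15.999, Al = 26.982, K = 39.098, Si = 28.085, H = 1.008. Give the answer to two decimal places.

0.41 mass %

M((Mg₀.₂₀Fe₀.₈₀)₃KAlSi₃O₁₀(OH)₂) = 492.950 g/mol.
H contributes 2 × 1.008 = 2.016 g per mole.
2.016/492.950 = 0.0041 → 0.41%.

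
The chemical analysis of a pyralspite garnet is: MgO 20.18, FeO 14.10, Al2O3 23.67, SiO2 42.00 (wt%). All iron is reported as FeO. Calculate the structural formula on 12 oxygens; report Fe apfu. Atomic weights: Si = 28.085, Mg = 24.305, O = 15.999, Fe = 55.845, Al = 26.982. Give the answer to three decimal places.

20.18 wt% MgO ÷ 40.304 g/mol = 0.50069 mol, giving 0.50069 Mg and 0.50069 O.
14.10 wt% FeO ÷ 71.844 g/mol = 0.19626 mol, giving 0.19626 Fe and 0.19626 O.
23.67 wt% Al2O3 ÷ 101.961 g/mol = 0.23215 mol, giving 0.46430 Al and 0.69645 O.
42.00 wt% SiO2 ÷ 60.083 g/mol = 0.69903 mol, giving 0.69903 Si and 1.39806 O.
Oxygen sums to 2.79146; scaling by 12/2.79146 = 4.29883 puts the formula on 12 O.
Fe: 0.19626 × 4.29883 = 0.844 atoms per formula unit.

0.844 Fe apfu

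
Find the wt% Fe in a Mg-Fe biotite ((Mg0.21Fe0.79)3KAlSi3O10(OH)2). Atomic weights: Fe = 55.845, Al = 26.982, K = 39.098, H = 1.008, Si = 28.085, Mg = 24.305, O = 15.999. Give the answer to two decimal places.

26.90 mass %

Molar mass of (Mg0.21Fe0.79)3KAlSi3O10(OH)2: 0.63×24.305 + 2.37×55.845 + 1×39.098 + 1×26.982 + 3×28.085 + 12×15.999 + 2×1.008 = 492.004 g/mol.
Mass of Fe per formula unit: 2.37 × 55.845 = 132.353 g.
Weight fraction Fe = 132.353 / 492.004 = 0.2690.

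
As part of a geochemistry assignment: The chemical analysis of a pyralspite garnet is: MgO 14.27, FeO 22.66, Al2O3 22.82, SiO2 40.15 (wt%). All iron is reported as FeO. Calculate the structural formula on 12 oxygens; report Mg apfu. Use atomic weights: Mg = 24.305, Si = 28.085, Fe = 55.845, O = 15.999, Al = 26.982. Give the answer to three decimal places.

MgO (M=40.304): mol = 0.35406; Mg = 0.35406, O = 0.35406.
FeO (M=71.844): mol = 0.31541; Fe = 0.31541, O = 0.31541.
Al2O3 (M=101.961): mol = 0.22381; Al = 0.44762, O = 0.67143.
SiO2 (M=60.083): mol = 0.66824; Si = 0.66824, O = 1.33648.
ΣO = 2.67738; factor = 12/ΣO = 4.48199.
Mg apfu = 0.35406 × 4.48199 = 1.587.

1.587 Mg apfu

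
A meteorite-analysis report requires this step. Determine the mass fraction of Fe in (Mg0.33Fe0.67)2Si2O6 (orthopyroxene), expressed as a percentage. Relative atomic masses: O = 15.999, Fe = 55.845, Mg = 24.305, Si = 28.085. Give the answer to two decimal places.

M((Mg0.33Fe0.67)2Si2O6) = 243.038 g/mol.
Fe contributes 1.34 × 55.845 = 74.832 g per mole.
74.832/243.038 = 0.3079 → 30.79%.

30.79 weight percent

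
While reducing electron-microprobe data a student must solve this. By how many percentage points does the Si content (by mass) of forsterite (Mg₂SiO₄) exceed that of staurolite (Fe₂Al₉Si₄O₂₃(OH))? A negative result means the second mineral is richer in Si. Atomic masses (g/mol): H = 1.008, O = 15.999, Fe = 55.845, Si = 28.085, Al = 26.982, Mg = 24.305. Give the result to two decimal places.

Si in Mg₂SiO₄: molar mass 140.691 g/mol; 1×28.085 = 28.085 g → 19.96 wt%.
Si in Fe₂Al₉Si₄O₂₃(OH): molar mass 851.852 g/mol; 4×28.085 = 112.340 g → 13.19 wt%.
Difference = 19.96 − 13.19 = 6.77 percentage points.

6.77 percentage points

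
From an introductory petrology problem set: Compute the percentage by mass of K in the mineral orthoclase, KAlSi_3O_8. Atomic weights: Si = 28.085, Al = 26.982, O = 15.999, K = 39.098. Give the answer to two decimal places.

14.05 weight percent

M(KAlSi_3O_8) = 278.327 g/mol.
K contributes 1 × 39.098 = 39.098 g per mole.
39.098/278.327 = 0.1405 → 14.05%.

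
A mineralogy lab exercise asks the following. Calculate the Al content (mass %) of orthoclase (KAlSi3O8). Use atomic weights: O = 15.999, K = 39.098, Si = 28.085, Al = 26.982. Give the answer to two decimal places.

Molar mass of KAlSi3O8: 1*39.098 + 1*26.982 + 3*28.085 + 8*15.999 = 278.327 g/mol.
Mass of Al per formula unit: 1 × 26.982 = 26.982 g.
Weight fraction Al = 26.982 / 278.327 = 0.0969.

9.69 mass %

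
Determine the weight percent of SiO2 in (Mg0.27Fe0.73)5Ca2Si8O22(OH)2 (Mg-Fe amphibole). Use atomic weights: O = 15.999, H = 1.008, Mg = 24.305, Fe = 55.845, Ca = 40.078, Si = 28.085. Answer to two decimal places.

M((Mg0.27Fe0.73)5Ca2Si8O22(OH)2) = 927.474 g/mol; M(SiO2) = 60.083 g/mol.
Moles SiO2 per formula unit = 8 Si ÷ 1 = 8.0000.
SiO2 fraction = (8.0000 × 60.083) / 927.474 = 480.664/927.474 = 0.5183.

51.83 wt%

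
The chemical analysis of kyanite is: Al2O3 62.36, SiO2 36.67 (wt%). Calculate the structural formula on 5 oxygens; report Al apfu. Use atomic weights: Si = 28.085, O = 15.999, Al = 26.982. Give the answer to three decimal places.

Al2O3: 62.36/101.961 = 0.61161 mol → 1.22322 mol Al, 1.83483 mol O.
SiO2: 36.67/60.083 = 0.61032 mol → 0.61032 mol Si, 1.22064 mol O.
Total oxygen = 3.05547 mol. Normalization factor = 5/3.05547 = 1.63641.
Al per 5 O = 1.22322 × 1.63641 = 2.002.

2.002 Al apfu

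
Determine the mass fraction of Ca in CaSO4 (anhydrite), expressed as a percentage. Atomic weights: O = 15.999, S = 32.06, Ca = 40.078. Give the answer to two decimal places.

29.44 wt%

Molar mass of CaSO4: 1·40.078 + 1·32.06 + 4·15.999 = 136.134 g/mol.
Mass of Ca per formula unit: 1 × 40.078 = 40.078 g.
Weight fraction Ca = 40.078 / 136.134 = 0.2944.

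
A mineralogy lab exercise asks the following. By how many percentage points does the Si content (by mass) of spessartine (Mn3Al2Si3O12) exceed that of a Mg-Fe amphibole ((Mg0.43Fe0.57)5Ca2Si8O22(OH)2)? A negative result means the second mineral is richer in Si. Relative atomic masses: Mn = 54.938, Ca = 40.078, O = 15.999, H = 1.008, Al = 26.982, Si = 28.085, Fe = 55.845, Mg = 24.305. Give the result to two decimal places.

-7.88 percentage points

First mineral: 84.255 g Si in 495.021 g formula = 17.02 wt% Si.
Second mineral: 224.680 g Si in 902.242 g formula = 24.90 wt% Si.
17.02% − 24.90% gives a difference of -7.88 percentage points.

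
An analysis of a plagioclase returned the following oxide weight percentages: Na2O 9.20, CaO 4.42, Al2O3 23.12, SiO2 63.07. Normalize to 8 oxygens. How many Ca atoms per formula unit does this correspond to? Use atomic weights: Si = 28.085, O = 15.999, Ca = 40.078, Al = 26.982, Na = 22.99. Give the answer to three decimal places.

0.210 Ca apfu

Na2O (M=61.979): mol = 0.14844; Na = 0.29688, O = 0.14844.
CaO (M=56.077): mol = 0.07882; Ca = 0.07882, O = 0.07882.
Al2O3 (M=101.961): mol = 0.22675; Al = 0.45350, O = 0.68025.
SiO2 (M=60.083): mol = 1.04971; Si = 1.04971, O = 2.09942.
ΣO = 3.00693; factor = 8/ΣO = 2.66052.
Ca apfu = 0.07882 × 2.66052 = 0.210.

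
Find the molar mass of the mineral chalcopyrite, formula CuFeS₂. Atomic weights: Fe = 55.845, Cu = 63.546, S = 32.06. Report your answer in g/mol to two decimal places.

M = 1·63.546 + 1·55.845 + 2·32.06

183.51 g/mol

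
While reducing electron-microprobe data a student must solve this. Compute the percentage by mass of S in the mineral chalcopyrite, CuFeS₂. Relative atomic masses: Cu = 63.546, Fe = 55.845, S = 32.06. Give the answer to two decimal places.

Molar mass of CuFeS₂: 1·63.546 + 1·55.845 + 2·32.06 = 183.511 g/mol.
Mass of S per formula unit: 2 × 32.06 = 64.120 g.
Weight fraction S = 64.120 / 183.511 = 0.3494.

34.94 mass %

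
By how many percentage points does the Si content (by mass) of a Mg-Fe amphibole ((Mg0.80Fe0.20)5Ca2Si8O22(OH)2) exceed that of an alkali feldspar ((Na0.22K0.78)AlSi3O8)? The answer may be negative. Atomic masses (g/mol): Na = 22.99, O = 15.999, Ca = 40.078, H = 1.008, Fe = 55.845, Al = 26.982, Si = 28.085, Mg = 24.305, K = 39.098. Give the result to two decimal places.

First mineral: 224.680 g Si in 843.893 g formula = 26.62 wt% Si.
Second mineral: 84.255 g Si in 274.783 g formula = 30.66 wt% Si.
26.62% − 30.66% gives a difference of -4.04 percentage points.

-4.04 percentage points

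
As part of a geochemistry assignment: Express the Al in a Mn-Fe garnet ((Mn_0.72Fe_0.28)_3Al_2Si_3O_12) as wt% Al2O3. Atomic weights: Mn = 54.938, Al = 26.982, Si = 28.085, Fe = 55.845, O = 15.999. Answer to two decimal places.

20.57 wt%

M((Mn_0.72Fe_0.28)_3Al_2Si_3O_12) = 495.783 g/mol; M(Al2O3) = 101.961 g/mol.
Moles Al2O3 per formula unit = 2 Al ÷ 2 = 1.0000.
Al2O3 fraction = (1.0000 × 101.961) / 495.783 = 101.961/495.783 = 0.2057.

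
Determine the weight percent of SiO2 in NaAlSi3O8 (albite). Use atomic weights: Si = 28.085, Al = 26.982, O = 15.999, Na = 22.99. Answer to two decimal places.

M(NaAlSi3O8) = 262.219 g/mol; M(SiO2) = 60.083 g/mol.
Moles SiO2 per formula unit = 3 Si ÷ 1 = 3.0000.
SiO2 fraction = (3.0000 × 60.083) / 262.219 = 180.249/262.219 = 0.6874.

68.74 wt%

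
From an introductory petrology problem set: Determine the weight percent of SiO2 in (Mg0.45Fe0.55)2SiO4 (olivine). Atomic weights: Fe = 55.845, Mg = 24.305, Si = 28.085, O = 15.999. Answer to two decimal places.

34.26 wt%

Formula mass = 175.385 g/mol.
1 Si → 1.0000 mol SiO2 per formula unit; M(SiO2) = 60.083, so SiO2 mass = 60.083 g.
60.083/175.385 × 100 = 34.26 wt%.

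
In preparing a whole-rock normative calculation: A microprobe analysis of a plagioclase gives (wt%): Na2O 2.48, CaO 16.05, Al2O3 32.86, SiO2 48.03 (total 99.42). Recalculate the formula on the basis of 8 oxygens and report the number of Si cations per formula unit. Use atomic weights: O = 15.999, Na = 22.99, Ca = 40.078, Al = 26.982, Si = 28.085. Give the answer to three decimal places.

2.211 Si apfu

Na2O: 2.48/61.979 = 0.04001 mol → 0.08002 mol Na, 0.04001 mol O.
CaO: 16.05/56.077 = 0.28621 mol → 0.28621 mol Ca, 0.28621 mol O.
Al2O3: 32.86/101.961 = 0.32228 mol → 0.64456 mol Al, 0.96684 mol O.
SiO2: 48.03/60.083 = 0.79939 mol → 0.79939 mol Si, 1.59878 mol O.
Total oxygen = 2.89184 mol. Normalization factor = 8/2.89184 = 2.76640.
Si per 8 O = 0.79939 × 2.76640 = 2.211.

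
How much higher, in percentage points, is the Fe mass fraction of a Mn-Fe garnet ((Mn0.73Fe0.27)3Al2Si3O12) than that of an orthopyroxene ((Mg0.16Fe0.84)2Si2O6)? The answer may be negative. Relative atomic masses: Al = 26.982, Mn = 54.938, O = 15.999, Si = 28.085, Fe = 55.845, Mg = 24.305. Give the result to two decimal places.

First mineral: 45.234 g Fe in 495.756 g formula = 9.12 wt% Fe.
Second mineral: 93.820 g Fe in 253.761 g formula = 36.97 wt% Fe.
9.12% − 36.97% gives a difference of -27.85 percentage points.

-27.85 percentage points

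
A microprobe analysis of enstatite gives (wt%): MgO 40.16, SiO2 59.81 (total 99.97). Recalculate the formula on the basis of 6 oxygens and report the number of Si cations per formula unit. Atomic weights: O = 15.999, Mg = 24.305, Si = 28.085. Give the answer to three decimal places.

1.999 Si apfu

MgO: 40.16/40.304 = 0.99643 mol → 0.99643 mol Mg, 0.99643 mol O.
SiO2: 59.81/60.083 = 0.99546 mol → 0.99546 mol Si, 1.99092 mol O.
Total oxygen = 2.98735 mol. Normalization factor = 6/2.98735 = 2.00847.
Si per 6 O = 0.99546 × 2.00847 = 1.999.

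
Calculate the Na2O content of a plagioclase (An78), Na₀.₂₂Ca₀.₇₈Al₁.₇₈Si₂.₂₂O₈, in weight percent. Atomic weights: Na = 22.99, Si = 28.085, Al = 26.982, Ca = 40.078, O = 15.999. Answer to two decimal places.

M(Na₀.₂₂Ca₀.₇₈Al₁.₇₈Si₂.₂₂O₈) = 274.687 g/mol; M(Na2O) = 61.979 g/mol.
Moles Na2O per formula unit = 0.22 Na ÷ 2 = 0.1100.
Na2O fraction = (0.1100 × 61.979) / 274.687 = 6.818/274.687 = 0.0248.

2.48 wt%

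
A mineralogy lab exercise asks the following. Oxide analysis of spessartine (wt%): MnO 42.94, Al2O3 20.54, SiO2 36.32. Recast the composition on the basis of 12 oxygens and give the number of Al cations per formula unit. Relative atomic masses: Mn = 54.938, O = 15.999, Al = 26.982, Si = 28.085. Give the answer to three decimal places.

MnO (M=70.937): mol = 0.60533; Mn = 0.60533, O = 0.60533.
Al2O3 (M=101.961): mol = 0.20145; Al = 0.40290, O = 0.60435.
SiO2 (M=60.083): mol = 0.60450; Si = 0.60450, O = 1.20900.
ΣO = 2.41868; factor = 12/ΣO = 4.96138.
Al apfu = 0.40290 × 4.96138 = 1.999.

1.999 Al apfu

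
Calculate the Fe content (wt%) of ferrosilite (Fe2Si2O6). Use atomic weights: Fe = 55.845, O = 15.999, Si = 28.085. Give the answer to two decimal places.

42.33 wt%

Molar mass of Fe2Si2O6: 2×55.845 + 2×28.085 + 6×15.999 = 263.854 g/mol.
Mass of Fe per formula unit: 2 × 55.845 = 111.690 g.
Weight fraction Fe = 111.690 / 263.854 = 0.4233.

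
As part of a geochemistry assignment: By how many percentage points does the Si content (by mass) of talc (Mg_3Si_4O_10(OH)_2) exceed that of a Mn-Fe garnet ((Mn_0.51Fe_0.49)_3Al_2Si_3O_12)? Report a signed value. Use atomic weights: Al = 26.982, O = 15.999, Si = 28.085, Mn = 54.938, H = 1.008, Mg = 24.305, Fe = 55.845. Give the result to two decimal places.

12.65 percentage points

First mineral: 112.340 g Si in 379.259 g formula = 29.62 wt% Si.
Second mineral: 84.255 g Si in 496.354 g formula = 16.97 wt% Si.
29.62% − 16.97% gives a difference of 12.65 percentage points.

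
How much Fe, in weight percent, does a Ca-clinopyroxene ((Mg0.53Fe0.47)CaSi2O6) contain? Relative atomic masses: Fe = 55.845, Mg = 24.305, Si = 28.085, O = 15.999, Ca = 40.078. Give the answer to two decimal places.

Formula mass = 0.53×24.305 + 0.47×55.845 + 1×40.078 + 2×28.085 + 6×15.999 = 231.371 g/mol, of which 26.247 g is Fe.
So Fe makes up 26.247/231.371 = 0.1134 of the mass, i.e. 11.34%.

11.34 weight percent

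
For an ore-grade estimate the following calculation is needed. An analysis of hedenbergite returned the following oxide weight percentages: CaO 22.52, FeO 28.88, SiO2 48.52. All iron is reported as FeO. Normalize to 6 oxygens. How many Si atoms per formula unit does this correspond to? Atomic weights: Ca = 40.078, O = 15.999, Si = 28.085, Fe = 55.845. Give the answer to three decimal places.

2.003 Si apfu

CaO: 22.52/56.077 = 0.40159 mol → 0.40159 mol Ca, 0.40159 mol O.
FeO: 28.88/71.844 = 0.40198 mol → 0.40198 mol Fe, 0.40198 mol O.
SiO2: 48.52/60.083 = 0.80755 mol → 0.80755 mol Si, 1.61510 mol O.
Total oxygen = 2.41867 mol. Normalization factor = 6/2.41867 = 2.48070.
Si per 6 O = 0.80755 × 2.48070 = 2.003.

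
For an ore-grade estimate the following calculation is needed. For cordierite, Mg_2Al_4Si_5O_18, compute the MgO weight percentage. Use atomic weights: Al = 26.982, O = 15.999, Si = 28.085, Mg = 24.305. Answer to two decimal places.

Formula mass = 584.945 g/mol.
2 Mg → 2.0000 mol MgO per formula unit; M(MgO) = 40.304, so MgO mass = 80.608 g.
80.608/584.945 × 100 = 13.78 wt%.

13.78 wt%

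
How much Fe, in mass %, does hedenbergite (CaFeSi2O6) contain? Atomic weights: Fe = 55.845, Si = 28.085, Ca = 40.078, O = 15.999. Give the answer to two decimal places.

Molar mass of CaFeSi2O6: 1*40.078 + 1*55.845 + 2*28.085 + 6*15.999 = 248.087 g/mol.
Mass of Fe per formula unit: 1 × 55.845 = 55.845 g.
Weight fraction Fe = 55.845 / 248.087 = 0.2251.

22.51 mass %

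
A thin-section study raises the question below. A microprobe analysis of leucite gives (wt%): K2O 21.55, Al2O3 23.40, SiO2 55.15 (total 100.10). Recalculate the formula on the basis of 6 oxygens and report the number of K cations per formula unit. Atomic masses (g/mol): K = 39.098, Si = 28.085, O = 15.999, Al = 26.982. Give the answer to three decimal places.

0.997 K apfu

K2O: 21.55/94.195 = 0.22878 mol → 0.45756 mol K, 0.22878 mol O.
Al2O3: 23.40/101.961 = 0.22950 mol → 0.45900 mol Al, 0.68850 mol O.
SiO2: 55.15/60.083 = 0.91790 mol → 0.91790 mol Si, 1.83580 mol O.
Total oxygen = 2.75308 mol. Normalization factor = 6/2.75308 = 2.17938.
K per 6 O = 0.45756 × 2.17938 = 0.997.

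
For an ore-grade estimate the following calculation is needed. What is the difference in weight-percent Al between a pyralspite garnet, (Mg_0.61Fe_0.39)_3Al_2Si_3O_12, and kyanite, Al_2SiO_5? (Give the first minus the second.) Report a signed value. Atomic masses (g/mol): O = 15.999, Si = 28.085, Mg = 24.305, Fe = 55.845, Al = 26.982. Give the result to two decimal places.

Al in (Mg_0.61Fe_0.39)_3Al_2Si_3O_12: molar mass 440.024 g/mol; 2×26.982 = 53.964 g → 12.26 wt%.
Al in Al_2SiO_5: molar mass 162.044 g/mol; 2×26.982 = 53.964 g → 33.30 wt%.
Difference = 12.26 − 33.30 = -21.04 percentage points.

-21.04 percentage points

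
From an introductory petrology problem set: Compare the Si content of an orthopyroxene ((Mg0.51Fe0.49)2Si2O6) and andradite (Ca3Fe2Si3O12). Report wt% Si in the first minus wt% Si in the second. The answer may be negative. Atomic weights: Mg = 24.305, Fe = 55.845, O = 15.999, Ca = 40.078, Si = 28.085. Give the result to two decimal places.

M((Mg0.51Fe0.49)2Si2O6) = 231.683 g/mol, so wt% Si = 56.170/231.683 × 100 = 24.24%.
M(Ca3Fe2Si3O12) = 508.167 g/mol, so wt% Si = 84.255/508.167 × 100 = 16.58%.
24.24 − 16.58 = 7.66 pp.

7.66 percentage points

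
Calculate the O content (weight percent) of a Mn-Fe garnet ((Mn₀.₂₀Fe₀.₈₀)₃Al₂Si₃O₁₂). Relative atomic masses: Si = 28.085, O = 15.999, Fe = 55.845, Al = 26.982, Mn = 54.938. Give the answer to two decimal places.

Formula mass = 0.60×54.938 + 2.40×55.845 + 2×26.982 + 3×28.085 + 12×15.999 = 497.198 g/mol, of which 191.988 g is O.
So O makes up 191.988/497.198 = 0.3861 of the mass, i.e. 38.61%.

38.61 weight percent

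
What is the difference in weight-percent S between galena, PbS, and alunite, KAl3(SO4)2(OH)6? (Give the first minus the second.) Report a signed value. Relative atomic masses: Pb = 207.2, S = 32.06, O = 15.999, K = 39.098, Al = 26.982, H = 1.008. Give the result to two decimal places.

First mineral: 32.060 g S in 239.260 g formula = 13.40 wt% S.
Second mineral: 64.120 g S in 414.198 g formula = 15.48 wt% S.
13.40% − 15.48% gives a difference of -2.08 percentage points.

-2.08 percentage points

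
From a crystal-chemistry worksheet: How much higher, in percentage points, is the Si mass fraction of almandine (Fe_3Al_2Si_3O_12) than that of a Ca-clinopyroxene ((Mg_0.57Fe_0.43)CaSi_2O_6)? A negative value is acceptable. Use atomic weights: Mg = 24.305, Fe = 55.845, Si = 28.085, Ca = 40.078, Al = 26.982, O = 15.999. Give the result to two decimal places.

-7.48 percentage points

Si in Fe_3Al_2Si_3O_12: molar mass 497.742 g/mol; 3×28.085 = 84.255 g → 16.93 wt%.
Si in (Mg_0.57Fe_0.43)CaSi_2O_6: molar mass 230.109 g/mol; 2×28.085 = 56.170 g → 24.41 wt%.
Difference = 16.93 − 24.41 = -7.48 percentage points.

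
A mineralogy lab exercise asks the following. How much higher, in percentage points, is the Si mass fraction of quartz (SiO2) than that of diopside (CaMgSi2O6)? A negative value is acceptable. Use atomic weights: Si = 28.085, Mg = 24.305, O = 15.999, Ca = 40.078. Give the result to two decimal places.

M(SiO2) = 60.083 g/mol, so wt% Si = 28.085/60.083 × 100 = 46.74%.
M(CaMgSi2O6) = 216.547 g/mol, so wt% Si = 56.170/216.547 × 100 = 25.94%.
46.74 − 25.94 = 20.80 pp.

20.80 percentage points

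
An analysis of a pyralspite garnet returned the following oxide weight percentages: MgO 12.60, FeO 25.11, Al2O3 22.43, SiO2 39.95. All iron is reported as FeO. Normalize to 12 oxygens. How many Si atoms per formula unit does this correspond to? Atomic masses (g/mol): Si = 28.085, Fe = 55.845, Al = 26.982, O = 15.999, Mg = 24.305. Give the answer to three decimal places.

MgO (M=40.304): mol = 0.31262; Mg = 0.31262, O = 0.31262.
FeO (M=71.844): mol = 0.34951; Fe = 0.34951, O = 0.34951.
Al2O3 (M=101.961): mol = 0.21999; Al = 0.43998, O = 0.65997.
SiO2 (M=60.083): mol = 0.66491; Si = 0.66491, O = 1.32982.
ΣO = 2.65192; factor = 12/ΣO = 4.52502.
Si apfu = 0.66491 × 4.52502 = 3.009.

3.009 Si apfu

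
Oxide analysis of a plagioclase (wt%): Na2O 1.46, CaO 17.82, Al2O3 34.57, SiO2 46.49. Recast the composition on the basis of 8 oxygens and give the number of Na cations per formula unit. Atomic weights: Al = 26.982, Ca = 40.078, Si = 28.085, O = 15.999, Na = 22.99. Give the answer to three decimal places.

1.46 wt% Na2O ÷ 61.979 g/mol = 0.02356 mol, giving 0.04712 Na and 0.02356 O.
17.82 wt% CaO ÷ 56.077 g/mol = 0.31778 mol, giving 0.31778 Ca and 0.31778 O.
34.57 wt% Al2O3 ÷ 101.961 g/mol = 0.33905 mol, giving 0.67810 Al and 1.01715 O.
46.49 wt% SiO2 ÷ 60.083 g/mol = 0.77376 mol, giving 0.77376 Si and 1.54752 O.
Oxygen sums to 2.90601; scaling by 8/2.90601 = 2.75292 puts the formula on 8 O.
Na: 0.04712 × 2.75292 = 0.130 atoms per formula unit.

0.130 Na apfu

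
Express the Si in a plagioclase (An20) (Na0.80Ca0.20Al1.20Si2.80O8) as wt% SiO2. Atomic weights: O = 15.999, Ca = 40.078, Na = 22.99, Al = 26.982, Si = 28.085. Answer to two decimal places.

63.38 wt%

Formula mass = 265.416 g/mol.
2.80 Si → 2.8000 mol SiO2 per formula unit; M(SiO2) = 60.083, so SiO2 mass = 168.232 g.
168.232/265.416 × 100 = 63.38 wt%.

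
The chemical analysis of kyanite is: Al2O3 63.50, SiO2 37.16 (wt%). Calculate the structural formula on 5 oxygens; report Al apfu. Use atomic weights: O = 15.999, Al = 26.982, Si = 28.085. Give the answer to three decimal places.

2.006 Al apfu

Al2O3 (M=101.961): mol = 0.62279; Al = 1.24558, O = 1.86837.
SiO2 (M=60.083): mol = 0.61848; Si = 0.61848, O = 1.23696.
ΣO = 3.10533; factor = 5/ΣO = 1.61013.
Al apfu = 1.24558 × 1.61013 = 2.006.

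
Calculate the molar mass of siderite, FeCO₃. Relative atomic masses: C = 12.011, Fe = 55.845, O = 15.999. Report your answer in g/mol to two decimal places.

115.85 g/mol

M = 1*55.845 + 1*12.011 + 3*15.999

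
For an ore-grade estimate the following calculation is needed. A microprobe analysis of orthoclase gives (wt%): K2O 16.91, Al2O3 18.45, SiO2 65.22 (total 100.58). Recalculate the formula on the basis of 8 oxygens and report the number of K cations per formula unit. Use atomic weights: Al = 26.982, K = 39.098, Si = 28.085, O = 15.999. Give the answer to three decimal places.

0.993 K apfu

16.91 wt% K2O ÷ 94.195 g/mol = 0.17952 mol, giving 0.35904 K and 0.17952 O.
18.45 wt% Al2O3 ÷ 101.961 g/mol = 0.18095 mol, giving 0.36190 Al and 0.54285 O.
65.22 wt% SiO2 ÷ 60.083 g/mol = 1.08550 mol, giving 1.08550 Si and 2.17100 O.
Oxygen sums to 2.89337; scaling by 8/2.89337 = 2.76494 puts the formula on 8 O.
K: 0.35904 × 2.76494 = 0.993 atoms per formula unit.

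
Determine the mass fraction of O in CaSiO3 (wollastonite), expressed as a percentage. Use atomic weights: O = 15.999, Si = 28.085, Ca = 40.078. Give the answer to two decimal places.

M(CaSiO3) = 116.160 g/mol.
O contributes 3 × 15.999 = 47.997 g per mole.
47.997/116.160 = 0.4132 → 41.32%.

41.32 weight percent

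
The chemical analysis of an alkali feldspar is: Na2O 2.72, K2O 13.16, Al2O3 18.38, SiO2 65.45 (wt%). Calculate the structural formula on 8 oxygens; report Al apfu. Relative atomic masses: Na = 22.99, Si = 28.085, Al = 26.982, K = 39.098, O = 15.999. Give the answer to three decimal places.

0.994 Al apfu

Na2O: 2.72/61.979 = 0.04389 mol → 0.08778 mol Na, 0.04389 mol O.
K2O: 13.16/94.195 = 0.13971 mol → 0.27942 mol K, 0.13971 mol O.
Al2O3: 18.38/101.961 = 0.18027 mol → 0.36054 mol Al, 0.54081 mol O.
SiO2: 65.45/60.083 = 1.08933 mol → 1.08933 mol Si, 2.17866 mol O.
Total oxygen = 2.90307 mol. Normalization factor = 8/2.90307 = 2.75570.
Al per 8 O = 0.36054 × 2.75570 = 0.994.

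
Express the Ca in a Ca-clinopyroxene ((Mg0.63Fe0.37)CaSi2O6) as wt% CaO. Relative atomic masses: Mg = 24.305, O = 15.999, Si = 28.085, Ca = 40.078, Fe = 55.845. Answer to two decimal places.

Formula mass = 228.217 g/mol.
1 Ca → 1.0000 mol CaO per formula unit; M(CaO) = 56.077, so CaO mass = 56.077 g.
56.077/228.217 × 100 = 24.57 wt%.

24.57 wt%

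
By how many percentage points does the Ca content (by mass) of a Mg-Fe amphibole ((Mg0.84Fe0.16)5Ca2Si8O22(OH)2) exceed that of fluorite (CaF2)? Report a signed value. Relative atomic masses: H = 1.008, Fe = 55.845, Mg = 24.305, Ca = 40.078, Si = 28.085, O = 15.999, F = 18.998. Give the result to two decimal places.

M((Mg0.84Fe0.16)5Ca2Si8O22(OH)2) = 837.585 g/mol, so wt% Ca = 80.156/837.585 × 100 = 9.57%.
M(CaF2) = 78.074 g/mol, so wt% Ca = 40.078/78.074 × 100 = 51.33%.
9.57 − 51.33 = -41.76 pp.

-41.76 percentage points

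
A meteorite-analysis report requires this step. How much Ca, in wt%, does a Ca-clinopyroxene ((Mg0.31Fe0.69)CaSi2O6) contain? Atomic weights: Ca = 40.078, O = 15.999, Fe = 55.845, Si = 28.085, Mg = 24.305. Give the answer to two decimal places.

M((Mg0.31Fe0.69)CaSi2O6) = 238.310 g/mol.
Ca contributes 1 × 40.078 = 40.078 g per mole.
40.078/238.310 = 0.1682 → 16.82%.

16.82 wt%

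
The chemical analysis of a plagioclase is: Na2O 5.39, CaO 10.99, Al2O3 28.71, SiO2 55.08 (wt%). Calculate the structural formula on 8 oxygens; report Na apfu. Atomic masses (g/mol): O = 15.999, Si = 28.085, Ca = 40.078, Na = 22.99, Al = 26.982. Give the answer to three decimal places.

0.470 Na apfu

Na2O: 5.39/61.979 = 0.08696 mol → 0.17392 mol Na, 0.08696 mol O.
CaO: 10.99/56.077 = 0.19598 mol → 0.19598 mol Ca, 0.19598 mol O.
Al2O3: 28.71/101.961 = 0.28158 mol → 0.56316 mol Al, 0.84474 mol O.
SiO2: 55.08/60.083 = 0.91673 mol → 0.91673 mol Si, 1.83346 mol O.
Total oxygen = 2.96114 mol. Normalization factor = 8/2.96114 = 2.70166.
Na per 8 O = 0.17392 × 2.70166 = 0.470.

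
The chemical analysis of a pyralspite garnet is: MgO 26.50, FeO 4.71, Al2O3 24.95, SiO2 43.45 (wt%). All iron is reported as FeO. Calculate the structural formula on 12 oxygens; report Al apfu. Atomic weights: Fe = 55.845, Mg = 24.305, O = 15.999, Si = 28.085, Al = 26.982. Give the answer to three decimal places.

26.50 wt% MgO ÷ 40.304 g/mol = 0.65750 mol, giving 0.65750 Mg and 0.65750 O.
4.71 wt% FeO ÷ 71.844 g/mol = 0.06556 mol, giving 0.06556 Fe and 0.06556 O.
24.95 wt% Al2O3 ÷ 101.961 g/mol = 0.24470 mol, giving 0.48940 Al and 0.73410 O.
43.45 wt% SiO2 ÷ 60.083 g/mol = 0.72317 mol, giving 0.72317 Si and 1.44634 O.
Oxygen sums to 2.90350; scaling by 12/2.90350 = 4.13294 puts the formula on 12 O.
Al: 0.48940 × 4.13294 = 2.023 atoms per formula unit.

2.023 Al apfu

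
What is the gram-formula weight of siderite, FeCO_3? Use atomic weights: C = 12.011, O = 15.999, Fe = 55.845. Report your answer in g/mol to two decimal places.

115.85 g/mol

The formula mass is the sum 1·55.845 + 1·12.011 + 3·15.999.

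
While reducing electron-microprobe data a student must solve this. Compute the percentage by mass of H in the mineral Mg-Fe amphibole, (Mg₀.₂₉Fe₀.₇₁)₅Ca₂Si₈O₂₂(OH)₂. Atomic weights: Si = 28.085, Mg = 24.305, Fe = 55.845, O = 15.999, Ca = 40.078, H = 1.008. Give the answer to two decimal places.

M((Mg₀.₂₉Fe₀.₇₁)₅Ca₂Si₈O₂₂(OH)₂) = 924.320 g/mol.
H contributes 2 × 1.008 = 2.016 g per mole.
2.016/924.320 = 0.0022 → 0.22%.

0.22 wt%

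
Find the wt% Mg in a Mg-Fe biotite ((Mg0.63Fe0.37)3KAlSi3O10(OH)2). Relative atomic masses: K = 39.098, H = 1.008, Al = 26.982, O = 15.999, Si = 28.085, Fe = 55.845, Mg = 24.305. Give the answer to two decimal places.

10.16 mass %

Molar mass of (Mg0.63Fe0.37)3KAlSi3O10(OH)2: 1.89*24.305 + 1.11*55.845 + 1*39.098 + 1*26.982 + 3*28.085 + 12*15.999 + 2*1.008 = 452.263 g/mol.
Mass of Mg per formula unit: 1.89 × 24.305 = 45.936 g.
Weight fraction Mg = 45.936 / 452.263 = 0.1016.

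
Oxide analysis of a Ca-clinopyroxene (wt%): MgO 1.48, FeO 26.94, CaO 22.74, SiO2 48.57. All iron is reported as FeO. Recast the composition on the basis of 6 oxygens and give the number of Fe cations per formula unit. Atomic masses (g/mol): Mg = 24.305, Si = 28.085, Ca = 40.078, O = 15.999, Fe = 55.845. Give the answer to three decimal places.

MgO: 1.48/40.304 = 0.03672 mol → 0.03672 mol Mg, 0.03672 mol O.
FeO: 26.94/71.844 = 0.37498 mol → 0.37498 mol Fe, 0.37498 mol O.
CaO: 22.74/56.077 = 0.40551 mol → 0.40551 mol Ca, 0.40551 mol O.
SiO2: 48.57/60.083 = 0.80838 mol → 0.80838 mol Si, 1.61676 mol O.
Total oxygen = 2.43397 mol. Normalization factor = 6/2.43397 = 2.46511.
Fe per 6 O = 0.37498 × 2.46511 = 0.924.

0.924 Fe apfu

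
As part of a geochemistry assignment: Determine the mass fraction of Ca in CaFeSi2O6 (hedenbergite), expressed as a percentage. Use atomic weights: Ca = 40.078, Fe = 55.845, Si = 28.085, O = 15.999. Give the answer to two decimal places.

Molar mass of CaFeSi2O6: 1·40.078 + 1·55.845 + 2·28.085 + 6·15.999 = 248.087 g/mol.
Mass of Ca per formula unit: 1 × 40.078 = 40.078 g.
Weight fraction Ca = 40.078 / 248.087 = 0.1615.

16.15 weight percent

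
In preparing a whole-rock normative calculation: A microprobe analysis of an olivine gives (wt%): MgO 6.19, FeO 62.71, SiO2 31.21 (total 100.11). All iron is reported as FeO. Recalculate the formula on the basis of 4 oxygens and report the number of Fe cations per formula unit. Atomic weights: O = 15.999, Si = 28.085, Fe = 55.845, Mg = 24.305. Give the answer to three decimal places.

MgO: 6.19/40.304 = 0.15358 mol → 0.15358 mol Mg, 0.15358 mol O.
FeO: 62.71/71.844 = 0.87286 mol → 0.87286 mol Fe, 0.87286 mol O.
SiO2: 31.21/60.083 = 0.51945 mol → 0.51945 mol Si, 1.03890 mol O.
Total oxygen = 2.06534 mol. Normalization factor = 4/2.06534 = 1.93673.
Fe per 4 O = 0.87286 × 1.93673 = 1.690.

1.690 Fe apfu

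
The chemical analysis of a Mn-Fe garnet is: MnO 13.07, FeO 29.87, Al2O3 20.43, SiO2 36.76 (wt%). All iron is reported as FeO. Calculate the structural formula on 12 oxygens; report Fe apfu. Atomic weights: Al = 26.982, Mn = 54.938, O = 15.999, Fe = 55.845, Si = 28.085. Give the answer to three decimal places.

13.07 wt% MnO ÷ 70.937 g/mol = 0.18425 mol, giving 0.18425 Mn and 0.18425 O.
29.87 wt% FeO ÷ 71.844 g/mol = 0.41576 mol, giving 0.41576 Fe and 0.41576 O.
20.43 wt% Al2O3 ÷ 101.961 g/mol = 0.20037 mol, giving 0.40074 Al and 0.60111 O.
36.76 wt% SiO2 ÷ 60.083 g/mol = 0.61182 mol, giving 0.61182 Si and 1.22364 O.
Oxygen sums to 2.42476; scaling by 12/2.42476 = 4.94894 puts the formula on 12 O.
Fe: 0.41576 × 4.94894 = 2.058 atoms per formula unit.

2.058 Fe apfu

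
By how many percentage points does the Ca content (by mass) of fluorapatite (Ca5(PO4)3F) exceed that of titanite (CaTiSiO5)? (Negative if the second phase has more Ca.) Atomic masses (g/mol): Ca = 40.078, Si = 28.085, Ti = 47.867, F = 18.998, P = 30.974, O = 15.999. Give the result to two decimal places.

M(Ca5(PO4)3F) = 504.298 g/mol, so wt% Ca = 200.390/504.298 × 100 = 39.74%.
M(CaTiSiO5) = 196.025 g/mol, so wt% Ca = 40.078/196.025 × 100 = 20.45%.
39.74 − 20.45 = 19.29 pp.

19.29 percentage points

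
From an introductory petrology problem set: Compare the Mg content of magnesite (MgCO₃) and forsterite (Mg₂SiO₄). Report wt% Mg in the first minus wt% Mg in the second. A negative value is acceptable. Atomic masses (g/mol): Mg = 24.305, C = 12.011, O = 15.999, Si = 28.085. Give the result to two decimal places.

-5.72 percentage points

M(MgCO₃) = 84.313 g/mol, so wt% Mg = 24.305/84.313 × 100 = 28.83%.
M(Mg₂SiO₄) = 140.691 g/mol, so wt% Mg = 48.610/140.691 × 100 = 34.55%.
28.83 − 34.55 = -5.72 pp.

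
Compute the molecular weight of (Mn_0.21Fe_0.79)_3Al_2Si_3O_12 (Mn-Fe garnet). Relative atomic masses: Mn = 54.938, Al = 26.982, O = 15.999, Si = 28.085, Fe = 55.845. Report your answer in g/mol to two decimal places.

The formula mass is the sum 0.63×54.938 + 2.37×55.845 + 2×26.982 + 3×28.085 + 12×15.999.

497.17 g/mol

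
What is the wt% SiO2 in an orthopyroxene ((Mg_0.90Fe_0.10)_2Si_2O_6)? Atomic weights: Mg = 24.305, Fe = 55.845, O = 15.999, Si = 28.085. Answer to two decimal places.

Formula mass = 207.082 g/mol.
2 Si → 2.0000 mol SiO2 per formula unit; M(SiO2) = 60.083, so SiO2 mass = 120.166 g.
120.166/207.082 × 100 = 58.03 wt%.

58.03 wt%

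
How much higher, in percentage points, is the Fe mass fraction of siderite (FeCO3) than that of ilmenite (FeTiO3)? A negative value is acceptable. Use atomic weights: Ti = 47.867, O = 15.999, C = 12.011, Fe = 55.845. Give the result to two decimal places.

11.39 percentage points

Fe in FeCO3: molar mass 115.853 g/mol; 1×55.845 = 55.845 g → 48.20 wt%.
Fe in FeTiO3: molar mass 151.709 g/mol; 1×55.845 = 55.845 g → 36.81 wt%.
Difference = 48.20 − 36.81 = 11.39 percentage points.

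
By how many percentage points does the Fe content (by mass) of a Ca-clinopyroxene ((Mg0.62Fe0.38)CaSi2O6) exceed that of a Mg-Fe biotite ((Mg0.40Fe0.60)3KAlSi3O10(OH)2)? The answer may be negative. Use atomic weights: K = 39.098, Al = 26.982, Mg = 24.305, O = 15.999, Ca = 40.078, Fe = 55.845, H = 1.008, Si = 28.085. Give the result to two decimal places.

-11.92 percentage points

Fe in (Mg0.62Fe0.38)CaSi2O6: molar mass 228.532 g/mol; 0.38×55.845 = 21.221 g → 9.29 wt%.
Fe in (Mg0.40Fe0.60)3KAlSi3O10(OH)2: molar mass 474.026 g/mol; 1.80×55.845 = 100.521 g → 21.21 wt%.
Difference = 9.29 − 21.21 = -11.92 percentage points.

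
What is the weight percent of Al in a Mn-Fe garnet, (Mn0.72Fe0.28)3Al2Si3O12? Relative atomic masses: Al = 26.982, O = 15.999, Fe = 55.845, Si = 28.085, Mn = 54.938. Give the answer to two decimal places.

M((Mn0.72Fe0.28)3Al2Si3O12) = 495.783 g/mol.
Al contributes 2 × 26.982 = 53.964 g per mole.
53.964/495.783 = 0.1088 → 10.88%.

10.88 weight percent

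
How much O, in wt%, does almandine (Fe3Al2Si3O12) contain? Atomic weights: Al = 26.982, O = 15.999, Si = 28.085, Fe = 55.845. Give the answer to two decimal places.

38.57 wt%

Formula mass = 3*55.845 + 2*26.982 + 3*28.085 + 12*15.999 = 497.742 g/mol, of which 191.988 g is O.
So O makes up 191.988/497.742 = 0.3857 of the mass, i.e. 38.57%.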